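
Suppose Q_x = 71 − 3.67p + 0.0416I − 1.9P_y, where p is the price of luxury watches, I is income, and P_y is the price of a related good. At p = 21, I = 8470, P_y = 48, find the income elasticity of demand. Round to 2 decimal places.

First evaluate Q_x: 71 − 3.67(21) + 0.0416(8470) − 1.9(48) = 71 − 77.07 + 352.352 − 91.2 = 255.082.
∂Q_x/∂I = +0.0416, so E_I = 0.0416·(8470/255.082) ≈ 1.38.
E_I > 1: normal good (luxury).

1.38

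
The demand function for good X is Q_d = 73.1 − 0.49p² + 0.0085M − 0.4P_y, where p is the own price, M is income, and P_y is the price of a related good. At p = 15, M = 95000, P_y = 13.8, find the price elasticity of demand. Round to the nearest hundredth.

Substituting, Q_d = 73.1 − 0.49(15)² + 0.0085(95000) − 0.4(13.8) = 73.1 − 110.25 + 807.5 − 5.52 = 764.83.
∂Q_d/∂p = −2·0.49·p = -14.7, so E_p = -14.7·(15/764.83) ≈ -0.29.
|E_p| < 1: demand is inelastic.

-0.29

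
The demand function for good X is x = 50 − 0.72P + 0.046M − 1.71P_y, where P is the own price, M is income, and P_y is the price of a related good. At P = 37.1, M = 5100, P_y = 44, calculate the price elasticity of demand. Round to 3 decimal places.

Evaluating quantity at (P, M, P_y) gives x = 50 − 0.72(37.1) + 0.046(5100) − 1.71(44) = 50 − 26.712 + 234.6 − 75.24 = 182.648.
∂x/∂P = −0.72, so E_p = (−0.72)·(37.1/182.648) ≈ -0.146.
|E_p| < 1: demand is inelastic.

-0.146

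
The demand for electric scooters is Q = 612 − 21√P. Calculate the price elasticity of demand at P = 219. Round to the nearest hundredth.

At P = 219, Q = 301.2284.
dQ/dP = −21/(2√P) = −21/(2·14.7986).
Point elasticity E = (dQ/dP)·(P/Q) = -0.7095 × 219/301.2284 ≈ -0.52.
|E| < 1, so demand is inelastic at this price.

-0.52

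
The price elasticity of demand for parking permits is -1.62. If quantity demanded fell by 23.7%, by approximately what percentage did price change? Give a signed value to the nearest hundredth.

14.63

%ΔQ ≈ E × %ΔP ⇒ %ΔP = %ΔQ / E = (-23.7%)/(-1.62) ≈ 14.63%.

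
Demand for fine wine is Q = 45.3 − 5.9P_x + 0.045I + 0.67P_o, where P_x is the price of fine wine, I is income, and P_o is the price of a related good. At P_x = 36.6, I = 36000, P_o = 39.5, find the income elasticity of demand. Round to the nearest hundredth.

1.10

Evaluating quantity at (P_x, I, P_o) gives Q = 45.3 − 5.9(36.6) + 0.045(36000) + 0.67(39.5) = 45.3 − 215.94 + 1620 + 26.465 = 1475.825.
∂Q/∂I = +0.045, so E_I = 0.045·(36000/1475.825) ≈ 1.10.
E_I > 1: normal good (luxury).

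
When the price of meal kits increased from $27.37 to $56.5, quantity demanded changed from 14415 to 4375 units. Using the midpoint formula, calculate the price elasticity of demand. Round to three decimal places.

-1.538

%Δq = (4375 − 14415)/[(14415 + 4375)/2] = -10040/9395 ≈ -1.0687.
%Δp = (56.5 − 27.37)/[(27.37 + 56.5)/2] = 29.13/41.935 ≈ 0.6946.
Arc elasticity E = %Δq/%Δp ≈ -1.0687/0.6946 ≈ -1.538.
|E| > 1: demand is elastic over this range.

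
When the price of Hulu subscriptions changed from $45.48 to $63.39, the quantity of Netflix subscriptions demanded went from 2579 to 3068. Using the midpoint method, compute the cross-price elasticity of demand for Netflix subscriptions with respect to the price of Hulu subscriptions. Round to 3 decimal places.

0.526

%ΔQ_x = (3068 − 2579)/[(2579+3068)/2] = 489/2823.5 ≈ 0.1732.
%ΔP_y = (63.39 − 45.48)/[(45.48+63.39)/2] ≈ 0.3290.
E_xy = 0.1732/0.3290 ≈ 0.526.
E_xy > 0, so Netflix subscriptions and Hulu subscriptions are substitutes.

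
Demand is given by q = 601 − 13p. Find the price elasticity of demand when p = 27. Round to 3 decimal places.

At p = 27, q = 250.
dq/dp = −13.
Point elasticity E = (dq/dp)·(p/q) = -13 × 27/250 ≈ -1.404.
|E| > 1, so demand is elastic at this price.

-1.404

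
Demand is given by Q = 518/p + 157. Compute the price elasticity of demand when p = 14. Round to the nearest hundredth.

-0.19

At p = 14, Q = 194.
dQ/dp = −518/p² = −2.6429.
Point elasticity E = (dQ/dp)·(p/Q) = -2.6429 × 14/194 ≈ -0.19.
|E| < 1, so demand is inelastic at this price.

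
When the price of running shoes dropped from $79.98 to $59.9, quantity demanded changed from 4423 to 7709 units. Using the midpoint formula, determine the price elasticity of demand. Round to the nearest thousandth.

%Δq = (7709 − 4423)/[(4423 + 7709)/2] = 3286/6066 ≈ 0.5417.
%ΔP = (59.9 − 79.98)/[(79.98 + 59.9)/2] = -20.08/69.94 ≈ -0.2871.
Arc elasticity E = %Δq/%ΔP ≈ 0.5417/-0.2871 ≈ -1.887.
|E| > 1: demand is elastic over this range.

-1.887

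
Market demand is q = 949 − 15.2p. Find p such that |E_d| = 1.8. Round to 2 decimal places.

Set −bp/(a − bp) = −1.8 ⇒ bp = 1.8(a − bp) ⇒ bp(1+1.8) = 1.8·a.
p = 1.8·949/(15.2·2.8) ≈ 40.14.

40.14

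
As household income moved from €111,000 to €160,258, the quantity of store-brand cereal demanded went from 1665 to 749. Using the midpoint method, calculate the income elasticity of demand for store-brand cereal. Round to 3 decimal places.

%ΔQ = (749 − 1665)/[(1665+749)/2] = -916/1207 ≈ -0.7589.
%ΔM = (160,258 − 111,000)/[(111,000+160,258)/2] = 49258/135629 ≈ 0.3632.
E_I = %ΔQ/%ΔM ≈ -2.090.
E_I < 0: inferior good.

-2.090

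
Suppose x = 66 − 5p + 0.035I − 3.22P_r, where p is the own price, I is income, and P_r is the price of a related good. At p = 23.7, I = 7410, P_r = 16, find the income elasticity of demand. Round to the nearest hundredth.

Substituting, x = 66 − 5(23.7) + 0.035(7410) − 3.22(16) = 66 − 118.5 + 259.35 − 51.52 = 155.33.
∂x/∂I = +0.035, so E_I = 0.035·(7410/155.33) ≈ 1.67.
E_I > 1: normal good (luxury).

1.67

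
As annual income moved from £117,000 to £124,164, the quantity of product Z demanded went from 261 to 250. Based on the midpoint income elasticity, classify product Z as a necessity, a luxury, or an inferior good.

%ΔQ = (250 − 261)/[(261+250)/2] = -11/255.5 ≈ -0.0431.
%ΔY = (124,164 − 117,000)/[(117,000+124,164)/2] = 7164/120582 ≈ 0.0594.
E_I = %ΔQ/%ΔY ≈ -0.725.
E_I < 0: inferior good.

inferior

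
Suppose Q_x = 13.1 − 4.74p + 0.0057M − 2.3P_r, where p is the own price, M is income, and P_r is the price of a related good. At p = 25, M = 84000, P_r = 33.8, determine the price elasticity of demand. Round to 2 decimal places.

Evaluating quantity at (p, M, P_r) gives Q_x = 13.1 − 4.74(25) + 0.0057(84000) − 2.3(33.8) = 13.1 − 118.5 + 478.8 − 77.74 = 295.66.
∂Q_x/∂p = −4.74, so E_p = (−4.74)·(25/295.66) ≈ -0.40.
|E_p| < 1: demand is inelastic.

-0.40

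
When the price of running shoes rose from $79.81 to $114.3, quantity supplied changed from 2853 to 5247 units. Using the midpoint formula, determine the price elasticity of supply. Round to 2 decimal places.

1.66

%ΔQ = (5247 − 2853)/[(2853 + 5247)/2] = 2394/4050 ≈ 0.5911.
%ΔP = (114.3 − 79.81)/[(79.81 + 114.3)/2] = 34.49/97.055 ≈ 0.3554.
Arc elasticity E = %ΔQ/%ΔP ≈ 0.5911/0.3554 ≈ 1.66.
|E| > 1: supply is elastic over this range.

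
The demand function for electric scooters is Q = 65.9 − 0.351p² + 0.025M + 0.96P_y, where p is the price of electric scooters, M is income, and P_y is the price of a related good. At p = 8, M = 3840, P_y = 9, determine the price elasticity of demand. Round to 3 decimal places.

Evaluating quantity at (p, M, P_y) gives Q = 65.9 − 0.351(8)² + 0.025(3840) + 0.96(9) = 65.9 − 22.464 + 96 + 8.64 = 148.076.
∂Q/∂p = −2·0.351·p = -5.616, so E_p = -5.616·(8/148.076) ≈ -0.303.
|E_p| < 1: demand is inelastic.

-0.303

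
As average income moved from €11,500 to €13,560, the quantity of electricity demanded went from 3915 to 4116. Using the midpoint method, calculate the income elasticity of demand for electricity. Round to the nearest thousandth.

0.304

%ΔQ = (4116 − 3915)/[(3915+4116)/2] = 201/4015.5 ≈ 0.0501.
%ΔY = (13,560 − 11,500)/[(11,500+13,560)/2] = 2060/12530 ≈ 0.1644.
E_I = %ΔQ/%ΔY ≈ 0.304.
E_I ∈ (0,1): normal good (necessity).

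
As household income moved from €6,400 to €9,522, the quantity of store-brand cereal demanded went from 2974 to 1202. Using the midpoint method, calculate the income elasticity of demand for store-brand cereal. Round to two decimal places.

-2.16

%ΔQ = (1202 − 2974)/[(2974+1202)/2] = -1772/2088 ≈ -0.8487.
%ΔM = (9,522 − 6,400)/[(6,400+9,522)/2] = 3122/7961 ≈ 0.3922.
E_I = %ΔQ/%ΔM ≈ -2.16.
E_I < 0: inferior good.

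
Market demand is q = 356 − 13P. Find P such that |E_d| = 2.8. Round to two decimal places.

Set −bP/(a − bP) = −2.8 ⇒ bP = 2.8(a − bP) ⇒ bP(1+2.8) = 2.8·a.
P = 2.8·356/(13·3.8) ≈ 20.18.

20.18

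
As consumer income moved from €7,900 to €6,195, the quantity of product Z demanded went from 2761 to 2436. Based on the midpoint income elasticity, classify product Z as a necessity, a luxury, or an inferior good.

%ΔQ = (2436 − 2761)/[(2761+2436)/2] = -325/2598.5 ≈ -0.1251.
%ΔY = (6,195 − 7,900)/[(7,900+6,195)/2] = -1705/7047.5 ≈ -0.2419.
E_I = %ΔQ/%ΔY ≈ 0.517.
E_I ∈ (0,1): normal good (necessity).

necessity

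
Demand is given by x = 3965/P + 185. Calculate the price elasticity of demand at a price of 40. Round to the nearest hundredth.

-0.35

At P = 40, x = 284.125.
dx/dP = −3965/P² = −2.4781.
Point elasticity E = (dx/dP)·(P/x) = -2.4781 × 40/284.125 ≈ -0.35.
|E| < 1, so demand is inelastic at this price.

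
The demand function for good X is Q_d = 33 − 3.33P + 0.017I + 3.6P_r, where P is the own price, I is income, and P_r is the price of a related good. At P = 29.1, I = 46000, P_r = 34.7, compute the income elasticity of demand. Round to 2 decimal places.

Q_d = 33 − 3.33(29.1) + 0.017(46000) + 3.6(34.7) = 33 − 96.903 + 782 + 124.92 = 843.017.
∂Q_d/∂I = +0.017, so E_I = 0.017·(46000/843.017) ≈ 0.93.
E_I ∈ (0,1): normal good (necessity).

0.93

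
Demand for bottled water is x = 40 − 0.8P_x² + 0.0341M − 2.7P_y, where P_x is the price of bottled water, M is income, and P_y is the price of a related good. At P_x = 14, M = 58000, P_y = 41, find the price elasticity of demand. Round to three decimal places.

-0.179

At the given point, x = 40 − 0.8(14)² + 0.0341(58000) − 2.7(41) = 40 − 156.8 + 1977.8 − 110.7 = 1750.3.
∂x/∂P_x = −2·0.8·P_x = -22.4, so E_p = -22.4·(14/1750.3) ≈ -0.179.
|E_p| < 1: demand is inelastic.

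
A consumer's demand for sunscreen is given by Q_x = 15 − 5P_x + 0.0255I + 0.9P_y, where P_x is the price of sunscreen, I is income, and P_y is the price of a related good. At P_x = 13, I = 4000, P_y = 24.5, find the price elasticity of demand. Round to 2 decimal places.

At the given point, Q_x = 15 − 5(13) + 0.0255(4000) + 0.9(24.5) = 15 − 65 + 102 + 22.05 = 74.05.
∂Q_x/∂P_x = −5, so E_p = (−5)·(13/74.05) ≈ -0.88.
|E_p| < 1: demand is inelastic.

-0.88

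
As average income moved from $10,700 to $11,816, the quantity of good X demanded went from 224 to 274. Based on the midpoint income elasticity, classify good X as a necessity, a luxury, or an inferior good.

%ΔQ = (274 − 224)/[(224+274)/2] = 50/249 ≈ 0.2008.
%ΔY = (11,816 − 10,700)/[(10,700+11,816)/2] = 1116/11258 ≈ 0.0991.
E_I = %ΔQ/%ΔY ≈ 2.026.
E_I > 1: normal good (luxury).

luxury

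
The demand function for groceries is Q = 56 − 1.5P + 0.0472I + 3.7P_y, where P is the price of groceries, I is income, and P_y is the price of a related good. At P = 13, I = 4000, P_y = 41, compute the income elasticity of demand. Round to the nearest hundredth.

Evaluating quantity at (P, I, P_y) gives Q = 56 − 1.5(13) + 0.0472(4000) + 3.7(41) = 56 − 19.5 + 188.8 + 151.7 = 377.
∂Q/∂I = +0.0472, so E_I = 0.0472·(4000/377) ≈ 0.50.
E_I ∈ (0,1): normal good (necessity).

0.50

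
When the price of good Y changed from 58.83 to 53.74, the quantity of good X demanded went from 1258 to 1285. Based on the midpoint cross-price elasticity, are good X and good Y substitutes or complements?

%ΔQ_x = (1285 − 1258)/[(1258+1285)/2] = 27/1271.5 ≈ 0.0212.
%ΔP_y = (53.74 − 58.83)/[(58.83+53.74)/2] ≈ -0.0904.
E_xy = 0.0212/-0.0904 ≈ -0.235.
E_xy < 0, so the goods are complements.

complements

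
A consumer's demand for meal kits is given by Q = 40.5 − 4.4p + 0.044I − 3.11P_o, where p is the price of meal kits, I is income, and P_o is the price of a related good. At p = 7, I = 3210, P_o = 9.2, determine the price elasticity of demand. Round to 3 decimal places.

Substituting, Q = 40.5 − 4.4(7) + 0.044(3210) − 3.11(9.2) = 40.5 − 30.8 + 141.24 − 28.612 = 122.328.
∂Q/∂p = −4.4, so E_p = (−4.4)·(7/122.328) ≈ -0.252.
|E_p| < 1: demand is inelastic.

-0.252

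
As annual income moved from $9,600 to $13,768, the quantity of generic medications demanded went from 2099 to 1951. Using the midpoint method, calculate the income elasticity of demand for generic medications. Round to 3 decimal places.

%ΔQ = (1951 − 2099)/[(2099+1951)/2] = -148/2025 ≈ -0.0731.
%ΔI = (13,768 − 9,600)/[(9,600+13,768)/2] = 4168/11684 ≈ 0.3567.
E_I = %ΔQ/%ΔI ≈ -0.205.
E_I < 0: inferior good.

-0.205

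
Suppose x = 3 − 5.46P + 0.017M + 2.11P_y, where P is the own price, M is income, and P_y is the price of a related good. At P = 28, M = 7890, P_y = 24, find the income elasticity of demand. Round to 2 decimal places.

Evaluating quantity at (P, M, P_y) gives x = 3 − 5.46(28) + 0.017(7890) + 2.11(24) = 3 − 152.88 + 134.13 + 50.64 = 34.89.
∂x/∂M = +0.017, so E_I = 0.017·(7890/34.89) ≈ 3.84.
E_I > 1: normal good (luxury).

3.84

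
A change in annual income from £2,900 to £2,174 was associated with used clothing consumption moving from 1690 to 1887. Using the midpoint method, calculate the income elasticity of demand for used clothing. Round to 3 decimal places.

%ΔQ = (1887 − 1690)/[(1690+1887)/2] = 197/1788.5 ≈ 0.1101.
%ΔI = (2,174 − 2,900)/[(2,900+2,174)/2] = -726/2537 ≈ -0.2862.
E_I = %ΔQ/%ΔI ≈ -0.385.
E_I < 0: inferior good.

-0.385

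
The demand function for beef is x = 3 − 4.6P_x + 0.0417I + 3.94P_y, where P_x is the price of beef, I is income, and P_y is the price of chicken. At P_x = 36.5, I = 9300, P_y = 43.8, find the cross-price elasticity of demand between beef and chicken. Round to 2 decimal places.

Substituting, x = 3 − 4.6(36.5) + 0.0417(9300) + 3.94(43.8) = 3 − 167.9 + 387.81 + 172.572 = 395.482.
∂x/∂P_y = +3.94, so E_xy = 3.94·(43.8/395.482) ≈ 0.44.
E_xy > 0: the goods are substitutes.

0.44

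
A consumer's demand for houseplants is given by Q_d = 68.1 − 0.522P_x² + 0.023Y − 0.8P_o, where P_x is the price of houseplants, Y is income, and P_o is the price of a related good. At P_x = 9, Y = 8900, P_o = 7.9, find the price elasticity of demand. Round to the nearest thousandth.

-0.377

Substituting, Q_d = 68.1 − 0.522(9)² + 0.023(8900) − 0.8(7.9) = 68.1 − 42.282 + 204.7 − 6.32 = 224.198.
∂Q_d/∂P_x = −2·0.522·P_x = -9.396, so E_p = -9.396·(9/224.198) ≈ -0.377.
|E_p| < 1: demand is inelastic.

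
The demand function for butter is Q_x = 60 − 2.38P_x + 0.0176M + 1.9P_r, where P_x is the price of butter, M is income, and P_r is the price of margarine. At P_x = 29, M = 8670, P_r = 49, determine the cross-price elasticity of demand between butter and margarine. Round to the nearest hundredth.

Substituting, Q_x = 60 − 2.38(29) + 0.0176(8670) + 1.9(49) = 60 − 69.02 + 152.592 + 93.1 = 236.672.
∂Q_x/∂P_r = +1.9, so E_xy = 1.9·(49/236.672) ≈ 0.39.
E_xy > 0: the goods are substitutes.

0.39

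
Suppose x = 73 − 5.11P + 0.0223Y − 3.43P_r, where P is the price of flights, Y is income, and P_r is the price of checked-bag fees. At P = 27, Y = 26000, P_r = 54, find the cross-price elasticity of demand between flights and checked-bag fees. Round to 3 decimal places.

Substituting, x = 73 − 5.11(27) + 0.0223(26000) − 3.43(54) = 73 − 137.97 + 579.8 − 185.22 = 329.61.
∂x/∂P_r = −3.43, so E_xy = -3.43·(54/329.61) ≈ -0.562.
E_xy < 0: the goods are complements.

-0.562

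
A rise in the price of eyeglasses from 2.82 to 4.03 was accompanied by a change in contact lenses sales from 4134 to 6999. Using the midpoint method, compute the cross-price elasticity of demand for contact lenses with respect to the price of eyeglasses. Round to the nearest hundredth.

1.46

%ΔQ_x = (6999 − 4134)/[(4134+6999)/2] = 2865/5566.5 ≈ 0.5147.
%ΔP_y = (4.03 − 2.82)/[(2.82+4.03)/2] ≈ 0.3533.
E_xy = 0.5147/0.3533 ≈ 1.46.
E_xy > 0, so contact lenses and eyeglasses are substitutes.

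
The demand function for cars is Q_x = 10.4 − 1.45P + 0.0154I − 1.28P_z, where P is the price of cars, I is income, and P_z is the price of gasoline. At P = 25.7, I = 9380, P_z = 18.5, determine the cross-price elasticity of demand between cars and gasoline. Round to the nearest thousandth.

-0.252

At the given point, Q_x = 10.4 − 1.45(25.7) + 0.0154(9380) − 1.28(18.5) = 10.4 − 37.265 + 144.452 − 23.68 = 93.907.
∂Q_x/∂P_z = −1.28, so E_xy = -1.28·(18.5/93.907) ≈ -0.252.
E_xy < 0: the goods are complements.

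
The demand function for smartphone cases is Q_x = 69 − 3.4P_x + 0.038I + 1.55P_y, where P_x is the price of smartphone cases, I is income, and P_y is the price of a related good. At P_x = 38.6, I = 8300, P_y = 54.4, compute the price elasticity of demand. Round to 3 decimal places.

-0.389

At the given point, Q_x = 69 − 3.4(38.6) + 0.038(8300) + 1.55(54.4) = 69 − 131.24 + 315.4 + 84.32 = 337.48.
∂Q_x/∂P_x = −3.4, so E_p = (−3.4)·(38.6/337.48) ≈ -0.389.
|E_p| < 1: demand is inelastic.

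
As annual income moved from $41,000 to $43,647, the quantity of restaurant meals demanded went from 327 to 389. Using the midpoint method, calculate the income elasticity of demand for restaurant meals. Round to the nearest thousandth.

%ΔQ = (389 − 327)/[(327+389)/2] = 62/358 ≈ 0.1732.
%ΔI = (43,647 − 41,000)/[(41,000+43,647)/2] = 2647/42323.5 ≈ 0.0625.
E_I = %ΔQ/%ΔI ≈ 2.769.
E_I > 1: normal good (luxury).

2.769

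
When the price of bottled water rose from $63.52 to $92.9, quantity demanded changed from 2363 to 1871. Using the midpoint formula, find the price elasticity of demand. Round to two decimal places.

%ΔQ = (1871 − 2363)/[(2363 + 1871)/2] = -492/2117 ≈ -0.2324.
%Δp = (92.9 − 63.52)/[(63.52 + 92.9)/2] = 29.38/78.21 ≈ 0.3757.
Arc elasticity E = %ΔQ/%Δp ≈ -0.2324/0.3757 ≈ -0.62.
|E| < 1: demand is inelastic over this range.

-0.62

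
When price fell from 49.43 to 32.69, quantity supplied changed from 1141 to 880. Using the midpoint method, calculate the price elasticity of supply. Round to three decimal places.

0.634

%Δq = (880 − 1141)/[(1141 + 880)/2] = -261/1010.5 ≈ -0.2583.
%ΔP = (32.69 − 49.43)/[(49.43 + 32.69)/2] = -16.74/41.06 ≈ -0.4077.
Arc elasticity E = %Δq/%ΔP ≈ -0.2583/-0.4077 ≈ 0.634.
|E| < 1: supply is inelastic over this range.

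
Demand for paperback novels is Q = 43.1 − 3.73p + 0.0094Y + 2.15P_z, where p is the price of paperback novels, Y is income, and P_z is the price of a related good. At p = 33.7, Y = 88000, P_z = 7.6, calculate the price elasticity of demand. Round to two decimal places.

Substituting, Q = 43.1 − 3.73(33.7) + 0.0094(88000) + 2.15(7.6) = 43.1 − 125.701 + 827.2 + 16.34 = 760.939.
∂Q/∂p = −3.73, so E_p = (−3.73)·(33.7/760.939) ≈ -0.17.
|E_p| < 1: demand is inelastic.

-0.17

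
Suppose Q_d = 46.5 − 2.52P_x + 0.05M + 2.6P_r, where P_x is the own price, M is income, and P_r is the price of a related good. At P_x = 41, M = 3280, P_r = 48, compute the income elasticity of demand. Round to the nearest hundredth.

Q_d = 46.5 − 2.52(41) + 0.05(3280) + 2.6(48) = 46.5 − 103.32 + 164 + 124.8 = 231.98.
∂Q_d/∂M = +0.05, so E_I = 0.05·(3280/231.98) ≈ 0.71.
E_I ∈ (0,1): normal good (necessity).

0.71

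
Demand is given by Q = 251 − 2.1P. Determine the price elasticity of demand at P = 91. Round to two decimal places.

-3.19

At P = 91, Q = 59.9.
dQ/dP = −2.1.
Point elasticity E = (dQ/dP)·(P/Q) = -2.1 × 91/59.9 ≈ -3.19.
|E| > 1, so demand is elastic at this price.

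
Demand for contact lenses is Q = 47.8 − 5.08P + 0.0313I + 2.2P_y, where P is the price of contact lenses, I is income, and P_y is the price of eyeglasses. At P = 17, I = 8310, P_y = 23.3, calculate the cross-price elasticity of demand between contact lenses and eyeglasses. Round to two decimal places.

Q = 47.8 − 5.08(17) + 0.0313(8310) + 2.2(23.3) = 47.8 − 86.36 + 260.103 + 51.26 = 272.803.
∂Q/∂P_y = +2.2, so E_xy = 2.2·(23.3/272.803) ≈ 0.19.
E_xy > 0: the goods are substitutes.

0.19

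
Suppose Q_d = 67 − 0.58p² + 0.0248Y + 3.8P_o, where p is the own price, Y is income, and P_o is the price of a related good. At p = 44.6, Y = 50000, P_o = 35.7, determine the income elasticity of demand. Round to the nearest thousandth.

4.291

Substituting, Q_d = 67 − 0.58(44.6)² + 0.0248(50000) + 3.8(35.7) = 67 − 1153.7128 + 1240 + 135.66 = 288.9472.
∂Q_d/∂Y = +0.0248, so E_I = 0.0248·(50000/288.9472) ≈ 4.291.
E_I > 1: normal good (luxury).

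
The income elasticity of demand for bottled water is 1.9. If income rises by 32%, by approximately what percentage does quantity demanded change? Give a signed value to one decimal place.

60.8

%ΔQ ≈ E × %ΔI = (1.9) × (32%) = 60.8%.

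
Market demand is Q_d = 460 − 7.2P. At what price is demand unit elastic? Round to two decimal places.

31.94

For linear demand Q_d = a − bP, E = −bP/(a − bP). |E| = 1 ⇒ bP = a − bP ⇒ P = a/(2b).
P = 460/(2·7.2) ≈ 31.94.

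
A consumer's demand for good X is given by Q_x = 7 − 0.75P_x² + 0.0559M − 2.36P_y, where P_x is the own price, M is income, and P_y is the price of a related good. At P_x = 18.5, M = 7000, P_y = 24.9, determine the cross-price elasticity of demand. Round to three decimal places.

First evaluate Q_x: 7 − 0.75(18.5)² + 0.0559(7000) − 2.36(24.9) = 7 − 256.6875 + 391.3 − 58.764 = 82.8485.
∂Q_x/∂P_y = −2.36, so E_xy = -2.36·(24.9/82.8485) ≈ -0.709.
E_xy < 0: the goods are complements.

-0.709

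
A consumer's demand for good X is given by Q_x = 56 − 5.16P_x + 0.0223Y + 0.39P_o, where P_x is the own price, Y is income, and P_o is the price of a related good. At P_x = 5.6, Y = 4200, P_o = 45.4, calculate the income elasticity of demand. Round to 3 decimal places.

0.676

First evaluate Q_x: 56 − 5.16(5.6) + 0.0223(4200) + 0.39(45.4) = 56 − 28.896 + 93.66 + 17.706 = 138.47.
∂Q_x/∂Y = +0.0223, so E_I = 0.0223·(4200/138.47) ≈ 0.676.
E_I ∈ (0,1): normal good (necessity).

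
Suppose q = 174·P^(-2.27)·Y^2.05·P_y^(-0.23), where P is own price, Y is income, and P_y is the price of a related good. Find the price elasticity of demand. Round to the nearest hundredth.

For a Cobb–Douglas (constant-elasticity) form q = A·P^α·…, the elasticity with respect to P equals the exponent α at every point.
Here the exponent on P is -2.27, so the price elasticity of demand is -2.27.

-2.27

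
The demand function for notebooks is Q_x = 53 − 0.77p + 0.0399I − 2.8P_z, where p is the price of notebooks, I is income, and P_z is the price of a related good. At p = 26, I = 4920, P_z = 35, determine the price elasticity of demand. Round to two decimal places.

-0.15

First evaluate Q_x: 53 − 0.77(26) + 0.0399(4920) − 2.8(35) = 53 − 20.02 + 196.308 − 98 = 131.288.
∂Q_x/∂p = −0.77, so E_p = (−0.77)·(26/131.288) ≈ -0.15.
|E_p| < 1: demand is inelastic.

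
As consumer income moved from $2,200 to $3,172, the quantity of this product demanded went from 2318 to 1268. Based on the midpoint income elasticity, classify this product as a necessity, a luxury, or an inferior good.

%ΔQ = (1268 − 2318)/[(2318+1268)/2] = -1050/1793 ≈ -0.5856.
%ΔM = (3,172 − 2,200)/[(2,200+3,172)/2] = 972/2686 ≈ 0.3619.
E_I = %ΔQ/%ΔM ≈ -1.618.
E_I < 0: inferior good.

inferior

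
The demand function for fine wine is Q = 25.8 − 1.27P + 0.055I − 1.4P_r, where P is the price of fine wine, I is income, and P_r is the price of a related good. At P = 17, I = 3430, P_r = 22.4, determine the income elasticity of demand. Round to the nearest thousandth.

Evaluating quantity at (P, I, P_r) gives Q = 25.8 − 1.27(17) + 0.055(3430) − 1.4(22.4) = 25.8 − 21.59 + 188.65 − 31.36 = 161.5.
∂Q/∂I = +0.055, so E_I = 0.055·(3430/161.5) ≈ 1.168.
E_I > 1: normal good (luxury).

1.168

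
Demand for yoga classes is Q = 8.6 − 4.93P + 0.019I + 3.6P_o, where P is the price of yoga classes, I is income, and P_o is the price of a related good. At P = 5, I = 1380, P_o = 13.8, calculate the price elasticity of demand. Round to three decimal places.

First evaluate Q: 8.6 − 4.93(5) + 0.019(1380) + 3.6(13.8) = 8.6 − 24.65 + 26.22 + 49.68 = 59.85.
∂Q/∂P = −4.93, so E_p = (−4.93)·(5/59.85) ≈ -0.412.
|E_p| < 1: demand is inelastic.

-0.412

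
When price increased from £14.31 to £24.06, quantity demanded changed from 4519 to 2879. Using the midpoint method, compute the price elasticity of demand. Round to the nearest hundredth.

%Δq = (2879 − 4519)/[(4519 + 2879)/2] = -1640/3699 ≈ -0.4434.
%Δp = (24.06 − 14.31)/[(14.31 + 24.06)/2] = 9.75/19.185 ≈ 0.5082.
Arc elasticity E = %Δq/%Δp ≈ -0.4434/0.5082 ≈ -0.87.
|E| < 1: demand is inelastic over this range.

-0.87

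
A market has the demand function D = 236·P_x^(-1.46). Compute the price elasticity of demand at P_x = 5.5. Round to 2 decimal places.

-1.46

For a Cobb–Douglas (constant-elasticity) form D = A·P_x^α·…, the elasticity with respect to P_x equals the exponent α at every point.
Here the exponent on P_x is -1.46, so the price elasticity of demand is -1.46.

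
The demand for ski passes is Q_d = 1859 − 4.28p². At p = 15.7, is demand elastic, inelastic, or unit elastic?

elastic

At p = 15.7, Q_d = 804.0228.
dQ_d/dp = −2·4.28·p = −134.392.
Point elasticity E = (dQ_d/dp)·(p/Q_d) = -134.392 × 15.7/804.0228 ≈ -2.624.
|E| ≈ 2.624 > 1, so demand is elastic.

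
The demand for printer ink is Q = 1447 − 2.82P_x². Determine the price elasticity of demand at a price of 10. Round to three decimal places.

At P_x = 10, Q = 1165.
dQ/dP_x = −2·2.82·P_x = −56.4.
Point elasticity E = (dQ/dP_x)·(P_x/Q) = -56.4 × 10/1165 ≈ -0.484.
|E| < 1, so demand is inelastic at this price.

-0.484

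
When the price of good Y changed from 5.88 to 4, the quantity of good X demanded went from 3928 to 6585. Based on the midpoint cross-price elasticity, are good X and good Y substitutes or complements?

complements

%ΔQ_x = (6585 − 3928)/[(3928+6585)/2] = 2657/5256.5 ≈ 0.5055.
%ΔP_y = (4 − 5.88)/[(5.88+4)/2] ≈ -0.3806.
E_xy = 0.5055/-0.3806 ≈ -1.328.
E_xy < 0, so the goods are complements.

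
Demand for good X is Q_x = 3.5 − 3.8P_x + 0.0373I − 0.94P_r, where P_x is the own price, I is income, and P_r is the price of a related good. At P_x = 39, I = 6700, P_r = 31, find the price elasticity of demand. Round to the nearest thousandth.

Q_x = 3.5 − 3.8(39) + 0.0373(6700) − 0.94(31) = 3.5 − 148.2 + 249.91 − 29.14 = 76.07.
∂Q_x/∂P_x = −3.8, so E_p = (−3.8)·(39/76.07) ≈ -1.948.
|E_p| > 1: demand is elastic.

-1.948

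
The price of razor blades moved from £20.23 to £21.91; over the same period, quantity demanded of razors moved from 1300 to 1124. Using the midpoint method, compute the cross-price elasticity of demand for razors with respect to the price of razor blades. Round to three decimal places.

%ΔQ_x = (1124 − 1300)/[(1300+1124)/2] = -176/1212 ≈ -0.1452.
%ΔP_y = (21.91 − 20.23)/[(20.23+21.91)/2] ≈ 0.0797.
E_xy = -0.1452/0.0797 ≈ -1.821.
E_xy < 0, so razors and razor blades are complements.

-1.821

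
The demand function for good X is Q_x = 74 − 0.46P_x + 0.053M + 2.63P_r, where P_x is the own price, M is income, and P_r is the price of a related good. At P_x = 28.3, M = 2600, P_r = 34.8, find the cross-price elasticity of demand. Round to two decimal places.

At the given point, Q_x = 74 − 0.46(28.3) + 0.053(2600) + 2.63(34.8) = 74 − 13.018 + 137.8 + 91.524 = 290.306.
∂Q_x/∂P_r = +2.63, so E_xy = 2.63·(34.8/290.306) ≈ 0.32.
E_xy > 0: the goods are substitutes.

0.32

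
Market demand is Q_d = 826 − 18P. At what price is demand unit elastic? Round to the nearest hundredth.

For linear demand Q_d = a − bP, E = −bP/(a − bP). |E| = 1 ⇒ bP = a − bP ⇒ P = a/(2b).
P = 826/(2·18) ≈ 22.94.

22.94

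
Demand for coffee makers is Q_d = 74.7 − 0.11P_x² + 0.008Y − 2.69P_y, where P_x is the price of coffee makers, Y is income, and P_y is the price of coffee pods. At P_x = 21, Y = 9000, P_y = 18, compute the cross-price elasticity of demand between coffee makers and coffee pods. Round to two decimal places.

At the given point, Q_d = 74.7 − 0.11(21)² + 0.008(9000) − 2.69(18) = 74.7 − 48.51 + 72 − 48.42 = 49.77.
∂Q_d/∂P_y = −2.69, so E_xy = -2.69·(18/49.77) ≈ -0.97.
E_xy < 0: the goods are complements.

-0.97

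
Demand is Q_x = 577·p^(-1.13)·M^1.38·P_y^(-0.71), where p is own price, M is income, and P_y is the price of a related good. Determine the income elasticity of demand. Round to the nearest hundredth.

1.38

For a Cobb–Douglas (constant-elasticity) form Q_x = A·M^α·…, the elasticity with respect to M equals the exponent α at every point.
Here the exponent on M is 1.38, so the income elasticity of demand is 1.38.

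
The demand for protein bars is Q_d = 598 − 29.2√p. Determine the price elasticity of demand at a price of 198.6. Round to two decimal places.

-1.10

At p = 198.6, Q_d = 186.4975.
dQ_d/dp = −29.2/(2√p) = −29.2/(2·14.0926).
Point elasticity E = (dQ_d/dp)·(p/Q_d) = -1.036 × 198.6/186.4975 ≈ -1.10.
|E| > 1, so demand is elastic at this price.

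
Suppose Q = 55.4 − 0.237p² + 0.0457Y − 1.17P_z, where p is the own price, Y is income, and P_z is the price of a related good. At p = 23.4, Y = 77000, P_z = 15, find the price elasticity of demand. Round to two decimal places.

Evaluating quantity at (p, Y, P_z) gives Q = 55.4 − 0.237(23.4)² + 0.0457(77000) − 1.17(15) = 55.4 − 129.7717 + 3518.9 − 17.55 = 3426.9783.
∂Q/∂p = −2·0.237·p = -11.0916, so E_p = -11.0916·(23.4/3426.9783) ≈ -0.08.
|E_p| < 1: demand is inelastic.

-0.08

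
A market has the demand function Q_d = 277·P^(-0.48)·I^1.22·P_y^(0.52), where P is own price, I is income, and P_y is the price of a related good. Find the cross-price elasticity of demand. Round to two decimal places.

For a Cobb–Douglas (constant-elasticity) form Q_d = A·P_y^α·…, the elasticity with respect to P_y equals the exponent α at every point.
Here the exponent on P_y is 0.52, so the cross-price elasticity of demand is 0.52.

0.52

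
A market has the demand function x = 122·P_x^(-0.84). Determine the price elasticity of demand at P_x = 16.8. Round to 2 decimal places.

-0.84

For a Cobb–Douglas (constant-elasticity) form x = A·P_x^α·…, the elasticity with respect to P_x equals the exponent α at every point.
Here the exponent on P_x is -0.84, so the price elasticity of demand is -0.84.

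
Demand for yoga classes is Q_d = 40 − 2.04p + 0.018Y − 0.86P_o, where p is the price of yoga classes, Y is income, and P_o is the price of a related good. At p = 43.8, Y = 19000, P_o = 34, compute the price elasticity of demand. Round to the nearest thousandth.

-0.339

Q_d = 40 − 2.04(43.8) + 0.018(19000) − 0.86(34) = 40 − 89.352 + 342 − 29.24 = 263.408.
∂Q_d/∂p = −2.04, so E_p = (−2.04)·(43.8/263.408) ≈ -0.339.
|E_p| < 1: demand is inelastic.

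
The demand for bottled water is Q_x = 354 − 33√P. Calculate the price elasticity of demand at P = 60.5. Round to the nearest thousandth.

At P = 60.5, Q_x = 97.3202.
dQ_x/dP = −33/(2√P) = −33/(2·7.7782).
Point elasticity E = (dQ_x/dP)·(P/Q_x) = -2.1213 × 60.5/97.3202 ≈ -1.319.
|E| > 1, so demand is elastic at this price.

-1.319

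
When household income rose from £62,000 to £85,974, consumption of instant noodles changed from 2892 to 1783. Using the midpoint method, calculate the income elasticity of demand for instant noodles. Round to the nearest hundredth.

%ΔQ = (1783 − 2892)/[(2892+1783)/2] = -1109/2337.5 ≈ -0.4744.
%ΔI = (85,974 − 62,000)/[(62,000+85,974)/2] = 23974/73987 ≈ 0.3240.
E_I = %ΔQ/%ΔI ≈ -1.46.
E_I < 0: inferior good.

-1.46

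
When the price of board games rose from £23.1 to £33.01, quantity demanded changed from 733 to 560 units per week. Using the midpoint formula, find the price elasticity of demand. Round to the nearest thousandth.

-0.758

%Δq = (560 − 733)/[(733 + 560)/2] = -173/646.5 ≈ -0.2676.
%ΔP = (33.01 − 23.1)/[(23.1 + 33.01)/2] = 9.91/28.055 ≈ 0.3532.
Arc elasticity E = %Δq/%ΔP ≈ -0.2676/0.3532 ≈ -0.758.
|E| < 1: demand is inelastic over this range.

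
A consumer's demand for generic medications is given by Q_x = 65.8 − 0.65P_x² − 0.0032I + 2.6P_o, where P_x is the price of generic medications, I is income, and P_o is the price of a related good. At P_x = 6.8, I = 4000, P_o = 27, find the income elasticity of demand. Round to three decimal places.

-0.137

At the given point, Q_x = 65.8 − 0.65(6.8)² − 0.0032(4000) + 2.6(27) = 65.8 − 30.056 − 12.8 + 70.2 = 93.144.
∂Q_x/∂I = −0.0032, so E_I = -0.0032·(4000/93.144) ≈ -0.137.
E_I < 0: inferior good.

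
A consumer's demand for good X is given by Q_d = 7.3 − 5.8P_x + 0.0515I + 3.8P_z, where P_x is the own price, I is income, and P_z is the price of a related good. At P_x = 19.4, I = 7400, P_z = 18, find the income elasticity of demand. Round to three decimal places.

1.107

Substituting, Q_d = 7.3 − 5.8(19.4) + 0.0515(7400) + 3.8(18) = 7.3 − 112.52 + 381.1 + 68.4 = 344.28.
∂Q_d/∂I = +0.0515, so E_I = 0.0515·(7400/344.28) ≈ 1.107.
E_I > 1: normal good (luxury).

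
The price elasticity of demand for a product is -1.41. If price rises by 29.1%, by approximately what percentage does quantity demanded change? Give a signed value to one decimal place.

-41.0

%ΔQ ≈ E × %ΔP = (-1.41) × (29.1%) ≈ -41.0%.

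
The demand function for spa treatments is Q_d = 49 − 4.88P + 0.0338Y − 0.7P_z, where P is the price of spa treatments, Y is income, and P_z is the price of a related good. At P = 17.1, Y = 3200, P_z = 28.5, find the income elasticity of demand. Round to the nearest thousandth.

Q_d = 49 − 4.88(17.1) + 0.0338(3200) − 0.7(28.5) = 49 − 83.448 + 108.16 − 19.95 = 53.762.
∂Q_d/∂Y = +0.0338, so E_I = 0.0338·(3200/53.762) ≈ 2.012.
E_I > 1: normal good (luxury).

2.012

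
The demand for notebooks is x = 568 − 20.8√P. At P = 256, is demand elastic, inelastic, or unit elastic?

inelastic

At P = 256, x = 235.2.
dx/dP = −20.8/(2√P) = −20.8/(2·16).
Point elasticity E = (dx/dP)·(P/x) = -0.65 × 256/235.2 ≈ -0.707.
|E| ≈ 0.707 < 1, so demand is inelastic.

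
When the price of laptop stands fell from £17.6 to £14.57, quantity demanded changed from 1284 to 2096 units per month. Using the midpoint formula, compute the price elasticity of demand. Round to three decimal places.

%Δq = (2096 − 1284)/[(1284 + 2096)/2] = 812/1690 ≈ 0.4805.
%Δp = (14.57 − 17.6)/[(17.6 + 14.57)/2] = -3.03/16.085 ≈ -0.1884.
Arc elasticity E = %Δq/%Δp ≈ 0.4805/-0.1884 ≈ -2.551.
|E| > 1: demand is elastic over this range.

-2.551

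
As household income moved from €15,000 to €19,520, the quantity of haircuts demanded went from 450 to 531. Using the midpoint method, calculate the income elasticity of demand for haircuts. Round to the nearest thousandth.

0.631

%ΔQ = (531 − 450)/[(450+531)/2] = 81/490.5 ≈ 0.1651.
%ΔI = (19,520 − 15,000)/[(15,000+19,520)/2] = 4520/17260 ≈ 0.2619.
E_I = %ΔQ/%ΔI ≈ 0.631.
E_I ∈ (0,1): normal good (necessity).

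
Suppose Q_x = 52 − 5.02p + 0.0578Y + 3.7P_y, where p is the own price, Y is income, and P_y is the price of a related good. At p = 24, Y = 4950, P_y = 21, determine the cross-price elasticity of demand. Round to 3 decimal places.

0.263

Evaluating quantity at (p, Y, P_y) gives Q_x = 52 − 5.02(24) + 0.0578(4950) + 3.7(21) = 52 − 120.48 + 286.11 + 77.7 = 295.33.
∂Q_x/∂P_y = +3.7, so E_xy = 3.7·(21/295.33) ≈ 0.263.
E_xy > 0: the goods are substitutes.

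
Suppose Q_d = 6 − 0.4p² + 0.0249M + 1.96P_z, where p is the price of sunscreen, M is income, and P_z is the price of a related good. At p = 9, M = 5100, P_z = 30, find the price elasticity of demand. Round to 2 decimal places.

-0.41

At the given point, Q_d = 6 − 0.4(9)² + 0.0249(5100) + 1.96(30) = 6 − 32.4 + 126.99 + 58.8 = 159.39.
∂Q_d/∂p = −2·0.4·p = -7.2, so E_p = -7.2·(9/159.39) ≈ -0.41.
|E_p| < 1: demand is inelastic.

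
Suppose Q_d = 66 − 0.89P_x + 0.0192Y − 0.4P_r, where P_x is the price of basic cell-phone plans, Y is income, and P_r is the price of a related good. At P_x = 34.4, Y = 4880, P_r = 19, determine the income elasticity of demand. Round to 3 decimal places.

0.771

At the given point, Q_d = 66 − 0.89(34.4) + 0.0192(4880) − 0.4(19) = 66 − 30.616 + 93.696 − 7.6 = 121.48.
∂Q_d/∂Y = +0.0192, so E_I = 0.0192·(4880/121.48) ≈ 0.771.
E_I ∈ (0,1): normal good (necessity).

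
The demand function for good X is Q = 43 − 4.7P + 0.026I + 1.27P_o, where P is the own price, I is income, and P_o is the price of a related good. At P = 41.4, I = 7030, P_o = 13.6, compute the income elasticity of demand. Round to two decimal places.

Substituting, Q = 43 − 4.7(41.4) + 0.026(7030) + 1.27(13.6) = 43 − 194.58 + 182.78 + 17.272 = 48.472.
∂Q/∂I = +0.026, so E_I = 0.026·(7030/48.472) ≈ 3.77.
E_I > 1: normal good (luxury).

3.77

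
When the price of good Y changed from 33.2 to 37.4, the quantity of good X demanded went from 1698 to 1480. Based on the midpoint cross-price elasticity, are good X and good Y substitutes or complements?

%ΔQ_x = (1480 − 1698)/[(1698+1480)/2] = -218/1589 ≈ -0.1372.
%ΔP_y = (37.4 − 33.2)/[(33.2+37.4)/2] ≈ 0.1190.
E_xy = -0.1372/0.1190 ≈ -1.153.
E_xy < 0, so the goods are complements.

complements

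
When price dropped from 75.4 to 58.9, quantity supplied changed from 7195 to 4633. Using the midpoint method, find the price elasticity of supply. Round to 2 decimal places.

1.76

%ΔQ = (4633 − 7195)/[(7195 + 4633)/2] = -2562/5914 ≈ -0.4332.
%ΔP = (58.9 − 75.4)/[(75.4 + 58.9)/2] = -16.5/67.15 ≈ -0.2457.
Arc elasticity E = %ΔQ/%ΔP ≈ -0.4332/-0.2457 ≈ 1.76.
|E| > 1: supply is elastic over this range.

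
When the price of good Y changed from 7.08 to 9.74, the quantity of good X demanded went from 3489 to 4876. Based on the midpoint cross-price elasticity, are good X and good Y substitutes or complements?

%ΔQ_x = (4876 − 3489)/[(3489+4876)/2] = 1387/4182.5 ≈ 0.3316.
%ΔP_y = (9.74 − 7.08)/[(7.08+9.74)/2] ≈ 0.3163.
E_xy = 0.3316/0.3163 ≈ 1.048.
E_xy > 0, so the goods are substitutes.

substitutes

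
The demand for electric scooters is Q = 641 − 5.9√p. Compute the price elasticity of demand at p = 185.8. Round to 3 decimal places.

-0.072

At p = 185.8, Q = 560.578.
dQ/dp = −5.9/(2√p) = −5.9/(2·13.6308).
Point elasticity E = (dQ/dp)·(p/Q) = -0.2164 × 185.8/560.578 ≈ -0.072.
|E| < 1, so demand is inelastic at this price.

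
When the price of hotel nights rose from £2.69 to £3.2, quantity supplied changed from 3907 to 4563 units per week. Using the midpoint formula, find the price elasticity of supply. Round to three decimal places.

%Δq = (4563 − 3907)/[(3907 + 4563)/2] = 656/4235 ≈ 0.1549.
%ΔP = (3.2 − 2.69)/[(2.69 + 3.2)/2] = 0.51/2.945 ≈ 0.1732.
Arc elasticity E = %Δq/%ΔP ≈ 0.1549/0.1732 ≈ 0.894.
|E| < 1: supply is inelastic over this range.

0.894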